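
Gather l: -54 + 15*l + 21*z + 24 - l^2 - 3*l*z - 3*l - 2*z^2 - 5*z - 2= -l^2 + l*(12 - 3*z) - 2*z^2 + 16*z - 32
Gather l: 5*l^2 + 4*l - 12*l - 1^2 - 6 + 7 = 5*l^2 - 8*l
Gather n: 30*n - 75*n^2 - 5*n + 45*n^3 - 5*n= 45*n^3 - 75*n^2 + 20*n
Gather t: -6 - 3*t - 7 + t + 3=-2*t - 10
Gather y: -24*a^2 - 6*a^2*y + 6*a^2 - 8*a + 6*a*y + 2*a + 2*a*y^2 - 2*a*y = -18*a^2 + 2*a*y^2 - 6*a + y*(-6*a^2 + 4*a)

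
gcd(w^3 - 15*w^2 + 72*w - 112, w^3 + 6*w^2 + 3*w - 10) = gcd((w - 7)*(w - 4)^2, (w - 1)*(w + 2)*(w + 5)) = 1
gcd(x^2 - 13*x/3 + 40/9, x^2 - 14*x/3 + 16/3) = x - 8/3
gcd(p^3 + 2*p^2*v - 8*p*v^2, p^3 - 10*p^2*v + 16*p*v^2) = p^2 - 2*p*v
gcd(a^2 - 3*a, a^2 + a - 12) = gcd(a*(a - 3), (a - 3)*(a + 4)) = a - 3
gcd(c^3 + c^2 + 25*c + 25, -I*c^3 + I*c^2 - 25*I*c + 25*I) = c^2 + 25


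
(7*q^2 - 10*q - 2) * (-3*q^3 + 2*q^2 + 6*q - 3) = -21*q^5 + 44*q^4 + 28*q^3 - 85*q^2 + 18*q + 6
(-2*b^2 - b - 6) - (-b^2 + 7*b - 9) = -b^2 - 8*b + 3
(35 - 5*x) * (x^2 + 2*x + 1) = -5*x^3 + 25*x^2 + 65*x + 35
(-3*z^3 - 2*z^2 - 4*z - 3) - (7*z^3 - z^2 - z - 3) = -10*z^3 - z^2 - 3*z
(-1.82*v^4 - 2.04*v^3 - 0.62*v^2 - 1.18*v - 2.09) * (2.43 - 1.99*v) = 3.6218*v^5 - 0.363*v^4 - 3.7234*v^3 + 0.8416*v^2 + 1.2917*v - 5.0787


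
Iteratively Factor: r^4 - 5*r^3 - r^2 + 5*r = (r)*(r^3 - 5*r^2 - r + 5) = r*(r - 5)*(r^2 - 1) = r*(r - 5)*(r + 1)*(r - 1)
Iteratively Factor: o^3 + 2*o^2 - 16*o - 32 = (o + 4)*(o^2 - 2*o - 8) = (o + 2)*(o + 4)*(o - 4)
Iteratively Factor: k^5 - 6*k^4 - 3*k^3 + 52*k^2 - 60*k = (k - 2)*(k^4 - 4*k^3 - 11*k^2 + 30*k) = (k - 5)*(k - 2)*(k^3 + k^2 - 6*k) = (k - 5)*(k - 2)*(k + 3)*(k^2 - 2*k) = (k - 5)*(k - 2)^2*(k + 3)*(k)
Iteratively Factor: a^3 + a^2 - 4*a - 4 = (a + 2)*(a^2 - a - 2) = (a - 2)*(a + 2)*(a + 1)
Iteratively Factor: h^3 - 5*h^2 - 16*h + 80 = (h - 5)*(h^2 - 16) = (h - 5)*(h - 4)*(h + 4)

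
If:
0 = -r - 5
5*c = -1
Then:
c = -1/5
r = -5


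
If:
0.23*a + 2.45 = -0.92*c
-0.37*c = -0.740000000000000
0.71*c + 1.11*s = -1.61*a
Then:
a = -18.65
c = 2.00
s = 25.77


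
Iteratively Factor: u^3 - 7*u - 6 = (u + 2)*(u^2 - 2*u - 3) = (u - 3)*(u + 2)*(u + 1)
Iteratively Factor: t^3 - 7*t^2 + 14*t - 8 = (t - 2)*(t^2 - 5*t + 4) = (t - 4)*(t - 2)*(t - 1)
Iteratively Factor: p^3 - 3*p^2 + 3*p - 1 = (p - 1)*(p^2 - 2*p + 1) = (p - 1)^2*(p - 1)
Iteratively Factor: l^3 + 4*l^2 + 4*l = (l + 2)*(l^2 + 2*l) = (l + 2)^2*(l)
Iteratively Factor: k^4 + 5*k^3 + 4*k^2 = (k + 1)*(k^3 + 4*k^2) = k*(k + 1)*(k^2 + 4*k) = k^2*(k + 1)*(k + 4)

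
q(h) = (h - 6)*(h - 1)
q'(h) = 2*h - 7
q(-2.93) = 35.09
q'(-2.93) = -12.86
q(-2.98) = 35.74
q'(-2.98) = -12.96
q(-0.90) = 13.11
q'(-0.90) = -8.80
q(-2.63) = 31.33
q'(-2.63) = -12.26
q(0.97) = 0.15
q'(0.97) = -5.06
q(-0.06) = 6.42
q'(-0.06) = -7.12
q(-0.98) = 13.82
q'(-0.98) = -8.96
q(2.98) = -5.98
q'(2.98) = -1.04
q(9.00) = 24.00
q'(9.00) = 11.00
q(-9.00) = 150.00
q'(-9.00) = -25.00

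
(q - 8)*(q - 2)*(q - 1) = q^3 - 11*q^2 + 26*q - 16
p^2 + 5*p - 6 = (p - 1)*(p + 6)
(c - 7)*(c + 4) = c^2 - 3*c - 28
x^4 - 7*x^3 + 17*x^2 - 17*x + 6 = (x - 3)*(x - 2)*(x - 1)^2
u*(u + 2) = u^2 + 2*u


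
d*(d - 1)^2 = d^3 - 2*d^2 + d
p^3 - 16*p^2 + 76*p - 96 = (p - 8)*(p - 6)*(p - 2)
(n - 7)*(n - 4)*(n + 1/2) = n^3 - 21*n^2/2 + 45*n/2 + 14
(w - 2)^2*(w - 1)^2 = w^4 - 6*w^3 + 13*w^2 - 12*w + 4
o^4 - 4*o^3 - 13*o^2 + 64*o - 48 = (o - 4)*(o - 3)*(o - 1)*(o + 4)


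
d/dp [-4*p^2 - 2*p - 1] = -8*p - 2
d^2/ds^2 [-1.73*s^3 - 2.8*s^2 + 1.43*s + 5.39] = -10.38*s - 5.6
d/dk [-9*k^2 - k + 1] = -18*k - 1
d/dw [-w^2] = -2*w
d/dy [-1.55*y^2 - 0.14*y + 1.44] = -3.1*y - 0.14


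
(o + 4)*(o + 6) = o^2 + 10*o + 24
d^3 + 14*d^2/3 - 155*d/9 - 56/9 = (d - 8/3)*(d + 1/3)*(d + 7)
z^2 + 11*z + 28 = (z + 4)*(z + 7)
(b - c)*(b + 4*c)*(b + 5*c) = b^3 + 8*b^2*c + 11*b*c^2 - 20*c^3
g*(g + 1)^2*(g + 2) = g^4 + 4*g^3 + 5*g^2 + 2*g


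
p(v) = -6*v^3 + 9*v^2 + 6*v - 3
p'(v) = -18*v^2 + 18*v + 6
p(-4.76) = 819.46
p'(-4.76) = -487.52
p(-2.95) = 211.66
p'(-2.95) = -203.74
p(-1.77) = 47.85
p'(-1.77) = -82.25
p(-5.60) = 1299.34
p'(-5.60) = -659.28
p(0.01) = -2.94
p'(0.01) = 6.18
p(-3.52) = 349.08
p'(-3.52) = -280.39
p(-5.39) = 1165.67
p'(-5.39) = -613.96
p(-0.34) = -3.76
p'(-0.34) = -2.20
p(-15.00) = 22182.00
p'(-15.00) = -4314.00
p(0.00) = -3.00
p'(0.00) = 6.00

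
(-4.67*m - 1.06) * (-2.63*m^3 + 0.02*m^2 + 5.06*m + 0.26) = 12.2821*m^4 + 2.6944*m^3 - 23.6514*m^2 - 6.5778*m - 0.2756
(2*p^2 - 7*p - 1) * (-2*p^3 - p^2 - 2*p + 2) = -4*p^5 + 12*p^4 + 5*p^3 + 19*p^2 - 12*p - 2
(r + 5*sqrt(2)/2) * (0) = 0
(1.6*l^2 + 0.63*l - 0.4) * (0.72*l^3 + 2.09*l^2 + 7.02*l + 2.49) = 1.152*l^5 + 3.7976*l^4 + 12.2607*l^3 + 7.5706*l^2 - 1.2393*l - 0.996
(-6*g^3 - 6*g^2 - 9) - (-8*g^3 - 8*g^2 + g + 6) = 2*g^3 + 2*g^2 - g - 15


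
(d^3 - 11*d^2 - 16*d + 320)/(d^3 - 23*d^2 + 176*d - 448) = (d + 5)/(d - 7)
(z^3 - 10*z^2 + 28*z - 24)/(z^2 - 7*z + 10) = (z^2 - 8*z + 12)/(z - 5)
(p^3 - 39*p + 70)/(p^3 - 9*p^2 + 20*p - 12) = (p^2 + 2*p - 35)/(p^2 - 7*p + 6)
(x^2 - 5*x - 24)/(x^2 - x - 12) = (x - 8)/(x - 4)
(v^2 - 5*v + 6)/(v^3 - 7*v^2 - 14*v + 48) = (v - 3)/(v^2 - 5*v - 24)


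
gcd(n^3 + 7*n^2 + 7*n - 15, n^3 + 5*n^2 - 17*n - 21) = 1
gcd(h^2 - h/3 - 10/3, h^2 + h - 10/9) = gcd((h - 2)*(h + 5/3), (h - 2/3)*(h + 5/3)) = h + 5/3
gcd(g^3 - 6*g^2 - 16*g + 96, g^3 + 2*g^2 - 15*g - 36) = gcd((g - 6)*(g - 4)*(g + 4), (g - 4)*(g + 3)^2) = g - 4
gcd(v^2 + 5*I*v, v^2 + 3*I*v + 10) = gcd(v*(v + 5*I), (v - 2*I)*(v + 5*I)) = v + 5*I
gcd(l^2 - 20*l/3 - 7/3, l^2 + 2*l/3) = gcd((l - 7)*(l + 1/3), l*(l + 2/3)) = 1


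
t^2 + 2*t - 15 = (t - 3)*(t + 5)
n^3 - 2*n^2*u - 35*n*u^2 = n*(n - 7*u)*(n + 5*u)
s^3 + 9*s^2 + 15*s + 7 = (s + 1)^2*(s + 7)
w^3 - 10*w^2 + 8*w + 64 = (w - 8)*(w - 4)*(w + 2)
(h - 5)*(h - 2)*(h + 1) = h^3 - 6*h^2 + 3*h + 10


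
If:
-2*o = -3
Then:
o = 3/2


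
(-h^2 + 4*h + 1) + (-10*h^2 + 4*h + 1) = -11*h^2 + 8*h + 2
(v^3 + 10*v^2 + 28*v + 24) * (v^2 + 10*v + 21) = v^5 + 20*v^4 + 149*v^3 + 514*v^2 + 828*v + 504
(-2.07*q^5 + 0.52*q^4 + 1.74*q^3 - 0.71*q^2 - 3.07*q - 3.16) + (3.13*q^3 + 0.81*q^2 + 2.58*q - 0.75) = -2.07*q^5 + 0.52*q^4 + 4.87*q^3 + 0.1*q^2 - 0.49*q - 3.91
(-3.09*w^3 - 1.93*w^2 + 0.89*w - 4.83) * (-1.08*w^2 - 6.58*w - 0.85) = 3.3372*w^5 + 22.4166*w^4 + 14.3647*w^3 + 1.0007*w^2 + 31.0249*w + 4.1055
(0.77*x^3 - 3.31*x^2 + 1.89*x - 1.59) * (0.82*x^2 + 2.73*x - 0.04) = 0.6314*x^5 - 0.6121*x^4 - 7.5173*x^3 + 3.9883*x^2 - 4.4163*x + 0.0636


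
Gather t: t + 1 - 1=t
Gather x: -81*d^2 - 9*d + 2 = -81*d^2 - 9*d + 2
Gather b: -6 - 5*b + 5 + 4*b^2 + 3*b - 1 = 4*b^2 - 2*b - 2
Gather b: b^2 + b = b^2 + b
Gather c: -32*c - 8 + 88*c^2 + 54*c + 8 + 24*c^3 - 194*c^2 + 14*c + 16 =24*c^3 - 106*c^2 + 36*c + 16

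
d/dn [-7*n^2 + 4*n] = 4 - 14*n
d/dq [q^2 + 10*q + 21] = 2*q + 10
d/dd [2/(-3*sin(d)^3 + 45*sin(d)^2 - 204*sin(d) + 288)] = 2*(3*sin(d)^2 - 30*sin(d) + 68)*cos(d)/(3*(sin(d)^3 - 15*sin(d)^2 + 68*sin(d) - 96)^2)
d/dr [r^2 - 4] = 2*r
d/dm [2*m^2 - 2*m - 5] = 4*m - 2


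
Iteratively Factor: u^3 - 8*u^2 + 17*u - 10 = (u - 1)*(u^2 - 7*u + 10) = (u - 2)*(u - 1)*(u - 5)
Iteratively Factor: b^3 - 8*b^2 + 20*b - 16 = (b - 4)*(b^2 - 4*b + 4) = (b - 4)*(b - 2)*(b - 2)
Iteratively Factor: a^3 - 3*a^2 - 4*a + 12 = (a - 3)*(a^2 - 4) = (a - 3)*(a + 2)*(a - 2)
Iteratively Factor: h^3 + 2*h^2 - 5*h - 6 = (h - 2)*(h^2 + 4*h + 3) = (h - 2)*(h + 3)*(h + 1)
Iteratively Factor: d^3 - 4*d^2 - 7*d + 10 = (d + 2)*(d^2 - 6*d + 5) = (d - 1)*(d + 2)*(d - 5)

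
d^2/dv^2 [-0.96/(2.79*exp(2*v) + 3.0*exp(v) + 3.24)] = (-0.96*(5.58*exp(v) + 3.0)*(11.16*exp(v) + 6.0)*exp(v) + (10.7136*exp(v) + 2.88)*(2.79*exp(2*v) + 3.0*exp(v) + 3.24))*exp(v)/(2.79*exp(2*v) + 3.0*exp(v) + 3.24)^3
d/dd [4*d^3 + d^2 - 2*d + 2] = 12*d^2 + 2*d - 2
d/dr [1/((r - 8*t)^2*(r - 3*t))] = ((-r + 3*t)*(r - 8*t) - 2*(r - 3*t)^2)/((r - 8*t)^3*(r - 3*t)^3)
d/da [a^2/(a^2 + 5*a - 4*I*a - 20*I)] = (a^2*(5 - 4*I) - 40*I*a)/(a^4 + a^3*(10 - 8*I) + a^2*(9 - 80*I) + a*(-160 - 200*I) - 400)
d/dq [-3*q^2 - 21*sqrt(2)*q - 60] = -6*q - 21*sqrt(2)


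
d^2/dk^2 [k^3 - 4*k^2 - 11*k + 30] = 6*k - 8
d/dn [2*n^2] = 4*n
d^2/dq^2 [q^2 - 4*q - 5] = 2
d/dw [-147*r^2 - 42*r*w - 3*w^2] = -42*r - 6*w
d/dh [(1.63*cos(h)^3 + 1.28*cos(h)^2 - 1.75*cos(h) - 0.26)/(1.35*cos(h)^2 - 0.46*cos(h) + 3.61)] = (-2.2005*cos(h)^4 + 1.4996*cos(h)^3 - 19.4266*cos(h)^2 - 9.9436*cos(h) + 6.4371)*sin(h)/(1.8225*cos(h)^4 - 1.242*cos(h)^3 + 9.9586*cos(h)^2 - 3.3212*cos(h) + 13.0321)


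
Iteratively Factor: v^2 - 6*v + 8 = (v - 2)*(v - 4)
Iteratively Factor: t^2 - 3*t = (t)*(t - 3)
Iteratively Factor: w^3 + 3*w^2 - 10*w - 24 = (w + 4)*(w^2 - w - 6) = (w + 2)*(w + 4)*(w - 3)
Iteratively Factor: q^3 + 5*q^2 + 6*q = (q + 3)*(q^2 + 2*q) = q*(q + 3)*(q + 2)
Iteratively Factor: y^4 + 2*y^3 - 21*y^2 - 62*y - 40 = (y + 4)*(y^3 - 2*y^2 - 13*y - 10) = (y + 2)*(y + 4)*(y^2 - 4*y - 5) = (y - 5)*(y + 2)*(y + 4)*(y + 1)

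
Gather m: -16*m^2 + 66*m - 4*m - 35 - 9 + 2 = -16*m^2 + 62*m - 42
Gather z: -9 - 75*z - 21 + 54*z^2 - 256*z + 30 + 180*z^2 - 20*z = 234*z^2 - 351*z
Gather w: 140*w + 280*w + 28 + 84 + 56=420*w + 168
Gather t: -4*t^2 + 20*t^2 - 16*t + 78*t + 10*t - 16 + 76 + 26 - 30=16*t^2 + 72*t + 56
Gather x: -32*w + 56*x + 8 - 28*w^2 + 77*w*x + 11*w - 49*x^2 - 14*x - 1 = -28*w^2 - 21*w - 49*x^2 + x*(77*w + 42) + 7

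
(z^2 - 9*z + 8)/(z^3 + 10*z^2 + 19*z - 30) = (z - 8)/(z^2 + 11*z + 30)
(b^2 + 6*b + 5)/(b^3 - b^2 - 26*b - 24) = (b + 5)/(b^2 - 2*b - 24)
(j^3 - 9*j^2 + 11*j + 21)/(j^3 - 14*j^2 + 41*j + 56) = (j - 3)/(j - 8)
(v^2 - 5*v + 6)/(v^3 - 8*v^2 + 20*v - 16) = (v - 3)/(v^2 - 6*v + 8)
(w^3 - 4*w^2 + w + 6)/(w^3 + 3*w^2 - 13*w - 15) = (w - 2)/(w + 5)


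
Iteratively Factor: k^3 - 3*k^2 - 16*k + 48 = (k + 4)*(k^2 - 7*k + 12) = (k - 4)*(k + 4)*(k - 3)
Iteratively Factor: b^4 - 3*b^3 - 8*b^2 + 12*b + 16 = (b + 1)*(b^3 - 4*b^2 - 4*b + 16) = (b - 4)*(b + 1)*(b^2 - 4) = (b - 4)*(b + 1)*(b + 2)*(b - 2)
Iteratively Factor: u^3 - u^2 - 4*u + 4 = (u - 1)*(u^2 - 4) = (u - 2)*(u - 1)*(u + 2)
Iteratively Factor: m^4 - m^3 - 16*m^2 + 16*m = (m)*(m^3 - m^2 - 16*m + 16) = m*(m - 1)*(m^2 - 16) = m*(m - 4)*(m - 1)*(m + 4)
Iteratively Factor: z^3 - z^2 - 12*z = (z)*(z^2 - z - 12) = z*(z - 4)*(z + 3)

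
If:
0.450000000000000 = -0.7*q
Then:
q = -0.64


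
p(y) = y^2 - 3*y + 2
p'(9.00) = 15.00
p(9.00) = 56.00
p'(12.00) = 21.00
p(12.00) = 110.00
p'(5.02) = 7.04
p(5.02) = 12.14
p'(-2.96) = -8.92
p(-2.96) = 19.64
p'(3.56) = 4.12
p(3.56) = 3.99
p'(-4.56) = -12.12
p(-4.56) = 36.47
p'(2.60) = 2.20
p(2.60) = 0.96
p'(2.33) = 1.66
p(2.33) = 0.44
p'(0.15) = -2.70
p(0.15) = 1.57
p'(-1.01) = -5.02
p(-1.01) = 6.05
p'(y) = 2*y - 3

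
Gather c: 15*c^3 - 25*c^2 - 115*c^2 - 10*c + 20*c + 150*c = 15*c^3 - 140*c^2 + 160*c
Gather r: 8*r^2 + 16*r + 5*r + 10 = 8*r^2 + 21*r + 10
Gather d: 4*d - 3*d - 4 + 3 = d - 1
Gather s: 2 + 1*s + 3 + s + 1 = 2*s + 6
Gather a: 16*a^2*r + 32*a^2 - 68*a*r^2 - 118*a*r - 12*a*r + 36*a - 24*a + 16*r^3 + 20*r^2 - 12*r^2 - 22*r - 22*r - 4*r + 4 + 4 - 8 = a^2*(16*r + 32) + a*(-68*r^2 - 130*r + 12) + 16*r^3 + 8*r^2 - 48*r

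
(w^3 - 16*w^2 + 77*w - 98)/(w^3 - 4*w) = (w^2 - 14*w + 49)/(w*(w + 2))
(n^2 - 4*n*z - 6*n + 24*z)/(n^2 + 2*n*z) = (n^2 - 4*n*z - 6*n + 24*z)/(n*(n + 2*z))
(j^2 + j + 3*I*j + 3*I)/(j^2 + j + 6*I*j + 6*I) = (j + 3*I)/(j + 6*I)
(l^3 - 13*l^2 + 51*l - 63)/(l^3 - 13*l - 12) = (-l^3 + 13*l^2 - 51*l + 63)/(-l^3 + 13*l + 12)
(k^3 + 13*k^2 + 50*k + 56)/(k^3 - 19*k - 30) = (k^2 + 11*k + 28)/(k^2 - 2*k - 15)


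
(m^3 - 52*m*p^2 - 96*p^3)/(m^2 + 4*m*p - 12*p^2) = (-m^2 + 6*m*p + 16*p^2)/(-m + 2*p)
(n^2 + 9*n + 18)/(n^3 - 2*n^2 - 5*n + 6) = (n^2 + 9*n + 18)/(n^3 - 2*n^2 - 5*n + 6)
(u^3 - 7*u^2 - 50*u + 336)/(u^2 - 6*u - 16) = (u^2 + u - 42)/(u + 2)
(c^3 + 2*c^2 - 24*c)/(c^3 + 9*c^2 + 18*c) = (c - 4)/(c + 3)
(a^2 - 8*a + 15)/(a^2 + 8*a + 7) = (a^2 - 8*a + 15)/(a^2 + 8*a + 7)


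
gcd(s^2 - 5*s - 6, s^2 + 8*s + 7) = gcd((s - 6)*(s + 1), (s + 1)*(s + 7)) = s + 1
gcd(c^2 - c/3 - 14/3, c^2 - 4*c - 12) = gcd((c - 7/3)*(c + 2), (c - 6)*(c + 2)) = c + 2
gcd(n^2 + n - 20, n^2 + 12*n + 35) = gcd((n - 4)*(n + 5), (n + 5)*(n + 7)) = n + 5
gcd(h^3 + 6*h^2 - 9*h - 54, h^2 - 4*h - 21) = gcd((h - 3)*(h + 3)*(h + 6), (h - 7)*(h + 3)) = h + 3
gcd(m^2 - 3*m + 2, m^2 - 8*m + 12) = m - 2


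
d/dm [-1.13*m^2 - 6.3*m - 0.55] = -2.26*m - 6.3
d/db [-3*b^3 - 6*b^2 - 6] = 3*b*(-3*b - 4)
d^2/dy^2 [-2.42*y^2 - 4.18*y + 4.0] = -4.84000000000000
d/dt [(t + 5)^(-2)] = -2/(t + 5)^3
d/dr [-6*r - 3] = -6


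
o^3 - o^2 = o^2*(o - 1)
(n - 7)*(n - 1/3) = n^2 - 22*n/3 + 7/3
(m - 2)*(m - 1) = m^2 - 3*m + 2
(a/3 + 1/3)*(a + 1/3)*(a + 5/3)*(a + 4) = a^4/3 + 7*a^3/3 + 131*a^2/27 + 97*a/27 + 20/27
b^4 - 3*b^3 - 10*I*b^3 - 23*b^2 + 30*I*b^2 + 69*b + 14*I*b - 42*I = (b - 3)*(b - 7*I)*(b - 2*I)*(b - I)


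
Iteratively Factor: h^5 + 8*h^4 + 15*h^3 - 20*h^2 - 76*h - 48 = (h - 2)*(h^4 + 10*h^3 + 35*h^2 + 50*h + 24) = (h - 2)*(h + 1)*(h^3 + 9*h^2 + 26*h + 24) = (h - 2)*(h + 1)*(h + 2)*(h^2 + 7*h + 12) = (h - 2)*(h + 1)*(h + 2)*(h + 4)*(h + 3)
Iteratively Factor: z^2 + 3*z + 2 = (z + 2)*(z + 1)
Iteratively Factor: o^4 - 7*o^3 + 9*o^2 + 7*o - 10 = (o - 2)*(o^3 - 5*o^2 - o + 5) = (o - 5)*(o - 2)*(o^2 - 1) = (o - 5)*(o - 2)*(o - 1)*(o + 1)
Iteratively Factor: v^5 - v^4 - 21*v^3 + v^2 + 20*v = (v + 4)*(v^4 - 5*v^3 - v^2 + 5*v) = (v + 1)*(v + 4)*(v^3 - 6*v^2 + 5*v) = v*(v + 1)*(v + 4)*(v^2 - 6*v + 5) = v*(v - 1)*(v + 1)*(v + 4)*(v - 5)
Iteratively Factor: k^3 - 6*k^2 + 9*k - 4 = (k - 1)*(k^2 - 5*k + 4) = (k - 1)^2*(k - 4)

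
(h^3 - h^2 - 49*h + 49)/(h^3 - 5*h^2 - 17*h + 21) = (h + 7)/(h + 3)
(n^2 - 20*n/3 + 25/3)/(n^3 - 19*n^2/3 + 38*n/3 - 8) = (3*n^2 - 20*n + 25)/(3*n^3 - 19*n^2 + 38*n - 24)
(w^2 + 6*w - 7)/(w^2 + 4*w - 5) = (w + 7)/(w + 5)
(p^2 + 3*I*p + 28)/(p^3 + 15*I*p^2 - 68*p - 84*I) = (p - 4*I)/(p^2 + 8*I*p - 12)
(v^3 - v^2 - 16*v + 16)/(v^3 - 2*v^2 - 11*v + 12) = (v + 4)/(v + 3)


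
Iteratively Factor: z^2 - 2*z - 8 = (z - 4)*(z + 2)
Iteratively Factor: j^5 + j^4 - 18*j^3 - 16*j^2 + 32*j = (j + 2)*(j^4 - j^3 - 16*j^2 + 16*j) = (j - 1)*(j + 2)*(j^3 - 16*j) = (j - 1)*(j + 2)*(j + 4)*(j^2 - 4*j) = (j - 4)*(j - 1)*(j + 2)*(j + 4)*(j)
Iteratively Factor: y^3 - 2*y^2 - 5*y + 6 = (y - 1)*(y^2 - y - 6) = (y - 1)*(y + 2)*(y - 3)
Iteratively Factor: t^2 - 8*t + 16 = (t - 4)*(t - 4)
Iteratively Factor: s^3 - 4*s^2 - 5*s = (s)*(s^2 - 4*s - 5) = s*(s - 5)*(s + 1)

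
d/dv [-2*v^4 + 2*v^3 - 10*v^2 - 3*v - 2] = -8*v^3 + 6*v^2 - 20*v - 3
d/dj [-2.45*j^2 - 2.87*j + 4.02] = -4.9*j - 2.87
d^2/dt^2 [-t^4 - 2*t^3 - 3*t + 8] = 12*t*(-t - 1)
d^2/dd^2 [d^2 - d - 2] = 2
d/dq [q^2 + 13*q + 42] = 2*q + 13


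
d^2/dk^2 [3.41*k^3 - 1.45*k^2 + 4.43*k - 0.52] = 20.46*k - 2.9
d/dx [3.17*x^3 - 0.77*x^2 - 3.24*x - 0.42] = 9.51*x^2 - 1.54*x - 3.24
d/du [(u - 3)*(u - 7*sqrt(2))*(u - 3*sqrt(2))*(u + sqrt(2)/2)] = 4*u^3 - 57*sqrt(2)*u^2/2 - 9*u^2 + 64*u + 57*sqrt(2)*u - 96 + 21*sqrt(2)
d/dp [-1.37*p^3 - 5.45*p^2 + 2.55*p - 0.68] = -4.11*p^2 - 10.9*p + 2.55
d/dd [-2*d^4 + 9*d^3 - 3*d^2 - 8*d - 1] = -8*d^3 + 27*d^2 - 6*d - 8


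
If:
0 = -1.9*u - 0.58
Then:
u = -0.31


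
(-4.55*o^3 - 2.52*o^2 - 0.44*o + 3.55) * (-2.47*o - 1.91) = 11.2385*o^4 + 14.9149*o^3 + 5.9*o^2 - 7.9281*o - 6.7805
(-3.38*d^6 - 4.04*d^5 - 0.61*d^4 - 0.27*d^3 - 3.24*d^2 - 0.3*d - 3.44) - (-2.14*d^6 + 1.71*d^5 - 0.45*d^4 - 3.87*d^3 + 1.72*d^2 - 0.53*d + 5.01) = -1.24*d^6 - 5.75*d^5 - 0.16*d^4 + 3.6*d^3 - 4.96*d^2 + 0.23*d - 8.45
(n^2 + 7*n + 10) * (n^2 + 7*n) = n^4 + 14*n^3 + 59*n^2 + 70*n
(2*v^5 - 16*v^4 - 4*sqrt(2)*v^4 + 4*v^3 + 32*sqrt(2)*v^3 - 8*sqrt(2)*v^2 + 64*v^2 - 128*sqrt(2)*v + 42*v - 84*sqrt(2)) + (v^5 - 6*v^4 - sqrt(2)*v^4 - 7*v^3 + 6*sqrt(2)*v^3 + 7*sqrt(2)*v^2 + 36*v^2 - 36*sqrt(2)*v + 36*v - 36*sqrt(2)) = 3*v^5 - 22*v^4 - 5*sqrt(2)*v^4 - 3*v^3 + 38*sqrt(2)*v^3 - sqrt(2)*v^2 + 100*v^2 - 164*sqrt(2)*v + 78*v - 120*sqrt(2)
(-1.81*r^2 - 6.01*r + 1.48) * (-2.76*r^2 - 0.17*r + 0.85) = 4.9956*r^4 + 16.8953*r^3 - 4.6016*r^2 - 5.3601*r + 1.258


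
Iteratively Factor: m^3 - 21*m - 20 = (m - 5)*(m^2 + 5*m + 4) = (m - 5)*(m + 1)*(m + 4)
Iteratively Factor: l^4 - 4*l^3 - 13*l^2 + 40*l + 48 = (l + 1)*(l^3 - 5*l^2 - 8*l + 48) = (l - 4)*(l + 1)*(l^2 - l - 12) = (l - 4)*(l + 1)*(l + 3)*(l - 4)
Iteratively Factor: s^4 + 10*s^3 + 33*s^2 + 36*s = (s + 4)*(s^3 + 6*s^2 + 9*s) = s*(s + 4)*(s^2 + 6*s + 9) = s*(s + 3)*(s + 4)*(s + 3)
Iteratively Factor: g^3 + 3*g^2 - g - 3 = (g + 3)*(g^2 - 1) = (g + 1)*(g + 3)*(g - 1)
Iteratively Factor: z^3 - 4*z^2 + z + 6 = (z - 2)*(z^2 - 2*z - 3) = (z - 3)*(z - 2)*(z + 1)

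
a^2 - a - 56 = (a - 8)*(a + 7)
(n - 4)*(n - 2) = n^2 - 6*n + 8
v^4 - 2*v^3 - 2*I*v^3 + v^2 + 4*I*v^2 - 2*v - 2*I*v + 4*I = (v - 2)*(v - 2*I)*(v - I)*(v + I)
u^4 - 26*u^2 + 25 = (u - 5)*(u - 1)*(u + 1)*(u + 5)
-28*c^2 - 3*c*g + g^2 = (-7*c + g)*(4*c + g)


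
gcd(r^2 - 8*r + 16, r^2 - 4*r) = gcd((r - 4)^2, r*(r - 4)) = r - 4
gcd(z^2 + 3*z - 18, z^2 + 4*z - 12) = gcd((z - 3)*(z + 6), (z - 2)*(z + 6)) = z + 6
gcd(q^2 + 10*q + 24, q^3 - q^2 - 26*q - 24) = q + 4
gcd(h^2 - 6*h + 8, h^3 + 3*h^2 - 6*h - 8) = h - 2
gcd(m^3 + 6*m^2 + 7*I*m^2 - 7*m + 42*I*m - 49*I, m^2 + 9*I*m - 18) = 1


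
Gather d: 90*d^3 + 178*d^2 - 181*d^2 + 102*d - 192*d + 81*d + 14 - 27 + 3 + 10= 90*d^3 - 3*d^2 - 9*d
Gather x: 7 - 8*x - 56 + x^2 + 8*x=x^2 - 49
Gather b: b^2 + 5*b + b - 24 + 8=b^2 + 6*b - 16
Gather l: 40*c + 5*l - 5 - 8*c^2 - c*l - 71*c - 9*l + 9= -8*c^2 - 31*c + l*(-c - 4) + 4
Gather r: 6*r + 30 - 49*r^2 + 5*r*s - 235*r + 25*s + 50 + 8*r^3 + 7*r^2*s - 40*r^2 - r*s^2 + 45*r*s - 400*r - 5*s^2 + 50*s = 8*r^3 + r^2*(7*s - 89) + r*(-s^2 + 50*s - 629) - 5*s^2 + 75*s + 80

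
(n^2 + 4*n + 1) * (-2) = -2*n^2 - 8*n - 2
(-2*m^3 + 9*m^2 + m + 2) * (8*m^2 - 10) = -16*m^5 + 72*m^4 + 28*m^3 - 74*m^2 - 10*m - 20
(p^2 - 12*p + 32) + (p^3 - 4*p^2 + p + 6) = p^3 - 3*p^2 - 11*p + 38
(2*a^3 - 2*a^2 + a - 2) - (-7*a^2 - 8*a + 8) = 2*a^3 + 5*a^2 + 9*a - 10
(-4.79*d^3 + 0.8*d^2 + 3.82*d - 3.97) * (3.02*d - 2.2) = -14.4658*d^4 + 12.954*d^3 + 9.7764*d^2 - 20.3934*d + 8.734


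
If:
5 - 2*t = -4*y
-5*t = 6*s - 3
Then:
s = -5*y/3 - 19/12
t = 2*y + 5/2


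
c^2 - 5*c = c*(c - 5)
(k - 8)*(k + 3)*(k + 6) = k^3 + k^2 - 54*k - 144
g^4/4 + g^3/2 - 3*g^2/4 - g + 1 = (g/2 + 1)^2*(g - 1)^2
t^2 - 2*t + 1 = (t - 1)^2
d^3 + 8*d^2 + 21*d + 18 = (d + 2)*(d + 3)^2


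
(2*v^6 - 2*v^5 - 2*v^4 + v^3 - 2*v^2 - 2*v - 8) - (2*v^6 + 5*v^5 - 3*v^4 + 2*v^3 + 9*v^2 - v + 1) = -7*v^5 + v^4 - v^3 - 11*v^2 - v - 9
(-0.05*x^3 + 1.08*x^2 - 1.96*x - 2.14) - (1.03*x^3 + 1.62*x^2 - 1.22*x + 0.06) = -1.08*x^3 - 0.54*x^2 - 0.74*x - 2.2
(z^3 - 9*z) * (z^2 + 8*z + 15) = z^5 + 8*z^4 + 6*z^3 - 72*z^2 - 135*z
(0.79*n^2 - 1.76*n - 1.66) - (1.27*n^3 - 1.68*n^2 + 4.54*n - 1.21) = -1.27*n^3 + 2.47*n^2 - 6.3*n - 0.45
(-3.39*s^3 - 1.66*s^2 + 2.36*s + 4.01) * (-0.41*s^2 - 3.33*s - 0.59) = 1.3899*s^5 + 11.9693*s^4 + 6.5603*s^3 - 8.5235*s^2 - 14.7457*s - 2.3659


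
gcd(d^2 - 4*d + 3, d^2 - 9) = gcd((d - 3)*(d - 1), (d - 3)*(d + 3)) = d - 3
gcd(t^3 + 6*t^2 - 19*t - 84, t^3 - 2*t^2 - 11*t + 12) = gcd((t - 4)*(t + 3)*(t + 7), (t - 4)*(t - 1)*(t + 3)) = t^2 - t - 12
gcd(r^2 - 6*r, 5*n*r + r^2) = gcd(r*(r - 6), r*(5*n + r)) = r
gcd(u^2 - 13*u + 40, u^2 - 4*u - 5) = u - 5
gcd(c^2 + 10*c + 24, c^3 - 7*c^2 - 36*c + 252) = c + 6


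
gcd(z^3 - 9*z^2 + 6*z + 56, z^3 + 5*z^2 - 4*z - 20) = z + 2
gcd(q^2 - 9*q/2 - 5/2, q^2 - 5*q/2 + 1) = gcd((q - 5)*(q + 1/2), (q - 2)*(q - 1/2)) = 1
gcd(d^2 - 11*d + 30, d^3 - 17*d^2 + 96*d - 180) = d^2 - 11*d + 30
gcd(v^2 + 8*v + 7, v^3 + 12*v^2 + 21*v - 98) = v + 7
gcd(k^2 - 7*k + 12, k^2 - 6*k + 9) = k - 3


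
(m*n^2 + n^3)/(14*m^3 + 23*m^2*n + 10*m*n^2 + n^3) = n^2/(14*m^2 + 9*m*n + n^2)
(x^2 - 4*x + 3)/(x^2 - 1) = (x - 3)/(x + 1)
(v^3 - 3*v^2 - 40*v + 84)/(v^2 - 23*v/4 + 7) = 4*(v^3 - 3*v^2 - 40*v + 84)/(4*v^2 - 23*v + 28)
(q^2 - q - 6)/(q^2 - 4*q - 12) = (q - 3)/(q - 6)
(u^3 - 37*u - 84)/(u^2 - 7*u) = u + 7 + 12/u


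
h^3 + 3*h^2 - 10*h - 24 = (h - 3)*(h + 2)*(h + 4)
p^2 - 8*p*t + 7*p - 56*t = (p + 7)*(p - 8*t)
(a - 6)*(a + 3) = a^2 - 3*a - 18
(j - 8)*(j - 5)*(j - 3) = j^3 - 16*j^2 + 79*j - 120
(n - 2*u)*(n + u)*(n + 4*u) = n^3 + 3*n^2*u - 6*n*u^2 - 8*u^3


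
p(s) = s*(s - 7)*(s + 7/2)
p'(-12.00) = 491.50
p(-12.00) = -1938.00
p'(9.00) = 155.50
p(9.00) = 225.00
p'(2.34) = -24.45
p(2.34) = -63.68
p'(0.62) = -27.69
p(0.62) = -16.30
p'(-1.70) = -3.93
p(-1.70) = 26.62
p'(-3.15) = 27.32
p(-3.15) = 11.19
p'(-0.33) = -21.86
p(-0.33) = 7.67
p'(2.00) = -26.50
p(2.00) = -55.00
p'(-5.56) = 107.16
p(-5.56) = -143.86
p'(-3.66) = 41.31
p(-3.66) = -6.24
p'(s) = s*(s - 7) + s*(s + 7/2) + (s - 7)*(s + 7/2)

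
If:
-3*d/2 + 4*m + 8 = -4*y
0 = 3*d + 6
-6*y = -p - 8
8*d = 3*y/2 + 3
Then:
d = -2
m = 119/12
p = -84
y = -38/3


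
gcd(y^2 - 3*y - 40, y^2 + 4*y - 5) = y + 5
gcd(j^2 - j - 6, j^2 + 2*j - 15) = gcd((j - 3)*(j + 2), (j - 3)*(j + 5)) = j - 3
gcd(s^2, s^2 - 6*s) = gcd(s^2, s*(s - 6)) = s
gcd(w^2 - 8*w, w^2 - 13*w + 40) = w - 8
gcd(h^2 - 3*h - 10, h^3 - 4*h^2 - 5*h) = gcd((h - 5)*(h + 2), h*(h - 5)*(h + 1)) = h - 5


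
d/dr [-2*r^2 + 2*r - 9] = 2 - 4*r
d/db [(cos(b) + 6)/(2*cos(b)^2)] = (cos(b) + 12)*sin(b)/(2*cos(b)^3)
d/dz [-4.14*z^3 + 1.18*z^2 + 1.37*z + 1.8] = -12.42*z^2 + 2.36*z + 1.37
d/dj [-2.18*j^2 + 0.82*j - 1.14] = 0.82 - 4.36*j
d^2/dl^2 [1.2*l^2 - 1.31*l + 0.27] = 2.40000000000000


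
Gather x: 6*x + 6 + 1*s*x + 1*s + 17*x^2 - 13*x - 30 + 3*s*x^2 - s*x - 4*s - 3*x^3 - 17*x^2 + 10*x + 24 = 3*s*x^2 - 3*s - 3*x^3 + 3*x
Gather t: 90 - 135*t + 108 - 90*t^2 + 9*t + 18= -90*t^2 - 126*t + 216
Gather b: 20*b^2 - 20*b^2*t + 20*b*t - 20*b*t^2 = b^2*(20 - 20*t) + b*(-20*t^2 + 20*t)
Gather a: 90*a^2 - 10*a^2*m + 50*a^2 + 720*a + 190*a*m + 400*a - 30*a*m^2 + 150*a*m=a^2*(140 - 10*m) + a*(-30*m^2 + 340*m + 1120)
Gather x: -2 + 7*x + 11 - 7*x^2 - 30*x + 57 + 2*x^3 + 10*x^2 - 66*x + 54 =2*x^3 + 3*x^2 - 89*x + 120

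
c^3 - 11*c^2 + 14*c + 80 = (c - 8)*(c - 5)*(c + 2)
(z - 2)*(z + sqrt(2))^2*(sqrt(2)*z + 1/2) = sqrt(2)*z^4 - 2*sqrt(2)*z^3 + 9*z^3/2 - 9*z^2 + 3*sqrt(2)*z^2 - 6*sqrt(2)*z + z - 2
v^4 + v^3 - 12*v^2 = v^2*(v - 3)*(v + 4)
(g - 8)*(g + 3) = g^2 - 5*g - 24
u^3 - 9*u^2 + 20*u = u*(u - 5)*(u - 4)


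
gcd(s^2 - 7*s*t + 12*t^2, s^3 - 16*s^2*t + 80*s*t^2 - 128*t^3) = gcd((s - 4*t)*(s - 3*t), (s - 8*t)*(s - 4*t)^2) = s - 4*t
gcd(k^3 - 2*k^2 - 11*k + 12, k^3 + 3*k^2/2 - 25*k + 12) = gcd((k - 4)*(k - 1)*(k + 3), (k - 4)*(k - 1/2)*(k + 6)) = k - 4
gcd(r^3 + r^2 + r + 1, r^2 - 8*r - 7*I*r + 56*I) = 1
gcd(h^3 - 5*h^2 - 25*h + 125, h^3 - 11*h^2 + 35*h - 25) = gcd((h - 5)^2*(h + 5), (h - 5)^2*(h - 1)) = h^2 - 10*h + 25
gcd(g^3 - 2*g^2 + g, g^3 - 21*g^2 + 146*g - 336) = 1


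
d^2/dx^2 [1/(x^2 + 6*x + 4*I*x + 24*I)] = 2*(-x^2 - 6*x - 4*I*x + 4*(x + 3 + 2*I)^2 - 24*I)/(x^2 + 6*x + 4*I*x + 24*I)^3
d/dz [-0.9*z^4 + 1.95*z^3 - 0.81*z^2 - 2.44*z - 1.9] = -3.6*z^3 + 5.85*z^2 - 1.62*z - 2.44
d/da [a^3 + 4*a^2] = a*(3*a + 8)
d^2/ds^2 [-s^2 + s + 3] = -2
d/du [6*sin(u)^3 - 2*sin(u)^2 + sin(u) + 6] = (18*sin(u)^2 - 4*sin(u) + 1)*cos(u)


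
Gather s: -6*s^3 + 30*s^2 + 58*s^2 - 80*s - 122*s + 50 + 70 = -6*s^3 + 88*s^2 - 202*s + 120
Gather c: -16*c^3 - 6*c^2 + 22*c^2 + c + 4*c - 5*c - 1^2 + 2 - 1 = -16*c^3 + 16*c^2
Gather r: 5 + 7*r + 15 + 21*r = 28*r + 20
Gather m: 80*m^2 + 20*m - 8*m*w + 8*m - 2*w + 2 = 80*m^2 + m*(28 - 8*w) - 2*w + 2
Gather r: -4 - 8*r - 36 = -8*r - 40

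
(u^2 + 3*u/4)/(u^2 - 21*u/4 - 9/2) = u/(u - 6)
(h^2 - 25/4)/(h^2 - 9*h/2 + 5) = (h + 5/2)/(h - 2)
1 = 1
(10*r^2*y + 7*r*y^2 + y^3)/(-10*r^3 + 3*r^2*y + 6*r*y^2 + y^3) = y/(-r + y)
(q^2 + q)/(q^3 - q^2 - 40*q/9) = 9*(q + 1)/(9*q^2 - 9*q - 40)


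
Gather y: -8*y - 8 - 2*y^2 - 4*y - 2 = -2*y^2 - 12*y - 10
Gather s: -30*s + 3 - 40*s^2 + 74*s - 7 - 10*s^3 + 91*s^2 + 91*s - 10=-10*s^3 + 51*s^2 + 135*s - 14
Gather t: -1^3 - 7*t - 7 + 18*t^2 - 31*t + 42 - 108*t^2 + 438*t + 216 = -90*t^2 + 400*t + 250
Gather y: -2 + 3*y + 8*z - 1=3*y + 8*z - 3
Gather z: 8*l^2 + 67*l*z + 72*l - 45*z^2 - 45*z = 8*l^2 + 72*l - 45*z^2 + z*(67*l - 45)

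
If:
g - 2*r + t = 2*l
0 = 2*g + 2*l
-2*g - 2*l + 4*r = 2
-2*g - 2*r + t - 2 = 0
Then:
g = -2/5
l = 2/5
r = 1/2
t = 11/5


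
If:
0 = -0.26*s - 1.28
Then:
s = -4.92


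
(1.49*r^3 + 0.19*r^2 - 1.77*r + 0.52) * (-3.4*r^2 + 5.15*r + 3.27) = -5.066*r^5 + 7.0275*r^4 + 11.8688*r^3 - 10.2622*r^2 - 3.1099*r + 1.7004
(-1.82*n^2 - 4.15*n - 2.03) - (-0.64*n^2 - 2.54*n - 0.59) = -1.18*n^2 - 1.61*n - 1.44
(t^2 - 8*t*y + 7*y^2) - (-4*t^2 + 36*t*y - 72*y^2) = 5*t^2 - 44*t*y + 79*y^2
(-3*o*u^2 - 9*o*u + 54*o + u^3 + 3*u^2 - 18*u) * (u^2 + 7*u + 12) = -3*o*u^4 - 30*o*u^3 - 45*o*u^2 + 270*o*u + 648*o + u^5 + 10*u^4 + 15*u^3 - 90*u^2 - 216*u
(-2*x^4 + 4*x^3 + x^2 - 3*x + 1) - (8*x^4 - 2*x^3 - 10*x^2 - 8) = -10*x^4 + 6*x^3 + 11*x^2 - 3*x + 9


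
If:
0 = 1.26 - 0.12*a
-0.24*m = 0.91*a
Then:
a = 10.50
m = -39.81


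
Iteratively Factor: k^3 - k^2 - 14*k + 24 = (k - 2)*(k^2 + k - 12) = (k - 2)*(k + 4)*(k - 3)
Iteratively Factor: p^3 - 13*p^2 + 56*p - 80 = (p - 4)*(p^2 - 9*p + 20) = (p - 5)*(p - 4)*(p - 4)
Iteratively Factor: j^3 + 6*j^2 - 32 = (j + 4)*(j^2 + 2*j - 8) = (j - 2)*(j + 4)*(j + 4)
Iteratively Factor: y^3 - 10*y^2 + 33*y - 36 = (y - 3)*(y^2 - 7*y + 12) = (y - 3)^2*(y - 4)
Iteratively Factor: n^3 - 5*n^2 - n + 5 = (n + 1)*(n^2 - 6*n + 5) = (n - 5)*(n + 1)*(n - 1)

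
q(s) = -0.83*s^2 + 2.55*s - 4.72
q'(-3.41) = 8.21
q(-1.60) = -10.92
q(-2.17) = -14.16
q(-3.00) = -19.84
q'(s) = 2.55 - 1.66*s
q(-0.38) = -5.81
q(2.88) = -4.26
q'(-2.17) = 6.15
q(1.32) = -2.80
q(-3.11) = -20.68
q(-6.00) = -49.90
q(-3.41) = -23.07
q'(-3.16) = 7.80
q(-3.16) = -21.07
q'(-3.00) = 7.53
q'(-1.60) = 5.21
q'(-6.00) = 12.51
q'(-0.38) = 3.18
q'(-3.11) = 7.71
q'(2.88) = -2.23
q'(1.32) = 0.36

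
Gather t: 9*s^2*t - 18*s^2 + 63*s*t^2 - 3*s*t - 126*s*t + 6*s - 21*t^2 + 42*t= -18*s^2 + 6*s + t^2*(63*s - 21) + t*(9*s^2 - 129*s + 42)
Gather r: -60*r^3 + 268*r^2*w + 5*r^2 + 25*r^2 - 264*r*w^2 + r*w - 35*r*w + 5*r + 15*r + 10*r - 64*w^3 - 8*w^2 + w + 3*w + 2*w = -60*r^3 + r^2*(268*w + 30) + r*(-264*w^2 - 34*w + 30) - 64*w^3 - 8*w^2 + 6*w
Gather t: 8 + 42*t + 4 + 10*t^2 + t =10*t^2 + 43*t + 12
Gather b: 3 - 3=0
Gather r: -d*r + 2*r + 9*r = r*(11 - d)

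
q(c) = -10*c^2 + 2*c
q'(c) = 2 - 20*c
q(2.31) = -48.74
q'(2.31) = -44.20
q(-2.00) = -44.00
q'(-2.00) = 42.00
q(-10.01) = -1022.02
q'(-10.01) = 202.20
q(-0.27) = -1.27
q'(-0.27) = 7.40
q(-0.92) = -10.30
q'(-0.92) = 20.40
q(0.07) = 0.09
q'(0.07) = 0.60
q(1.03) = -8.55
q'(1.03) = -18.60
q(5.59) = -301.30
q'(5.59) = -109.80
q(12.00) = -1416.00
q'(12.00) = -238.00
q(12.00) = -1416.00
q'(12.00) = -238.00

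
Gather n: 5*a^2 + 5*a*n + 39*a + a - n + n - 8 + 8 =5*a^2 + 5*a*n + 40*a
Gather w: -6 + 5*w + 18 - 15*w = 12 - 10*w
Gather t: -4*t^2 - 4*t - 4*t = -4*t^2 - 8*t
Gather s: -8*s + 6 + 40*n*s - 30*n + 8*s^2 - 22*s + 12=-30*n + 8*s^2 + s*(40*n - 30) + 18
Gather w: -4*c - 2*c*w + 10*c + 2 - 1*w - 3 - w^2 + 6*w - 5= 6*c - w^2 + w*(5 - 2*c) - 6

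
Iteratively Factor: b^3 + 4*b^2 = (b + 4)*(b^2) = b*(b + 4)*(b)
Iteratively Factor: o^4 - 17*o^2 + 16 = (o - 1)*(o^3 + o^2 - 16*o - 16) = (o - 1)*(o + 1)*(o^2 - 16) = (o - 4)*(o - 1)*(o + 1)*(o + 4)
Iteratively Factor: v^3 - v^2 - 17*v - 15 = (v - 5)*(v^2 + 4*v + 3) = (v - 5)*(v + 3)*(v + 1)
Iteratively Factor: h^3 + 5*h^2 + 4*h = (h + 1)*(h^2 + 4*h) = h*(h + 1)*(h + 4)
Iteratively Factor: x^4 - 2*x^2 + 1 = (x - 1)*(x^3 + x^2 - x - 1) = (x - 1)*(x + 1)*(x^2 - 1) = (x - 1)^2*(x + 1)*(x + 1)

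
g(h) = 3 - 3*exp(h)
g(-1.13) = 2.03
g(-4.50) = 2.97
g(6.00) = -1207.29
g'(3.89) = -146.73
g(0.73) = -3.23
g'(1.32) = -11.23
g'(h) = -3*exp(h)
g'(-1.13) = -0.97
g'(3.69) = -120.13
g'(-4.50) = -0.03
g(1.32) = -8.23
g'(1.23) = -10.26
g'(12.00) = -488264.37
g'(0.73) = -6.23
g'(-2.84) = -0.18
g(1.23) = -7.26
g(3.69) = -117.13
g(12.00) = -488261.37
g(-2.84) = 2.82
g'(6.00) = -1210.29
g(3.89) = -143.73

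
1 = 1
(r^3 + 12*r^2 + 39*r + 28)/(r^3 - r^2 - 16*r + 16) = (r^2 + 8*r + 7)/(r^2 - 5*r + 4)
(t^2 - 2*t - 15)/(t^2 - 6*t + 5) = (t + 3)/(t - 1)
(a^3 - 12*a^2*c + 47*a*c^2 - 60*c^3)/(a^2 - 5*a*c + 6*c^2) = (a^2 - 9*a*c + 20*c^2)/(a - 2*c)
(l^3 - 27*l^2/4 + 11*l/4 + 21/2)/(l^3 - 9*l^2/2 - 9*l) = (4*l^2 - 3*l - 7)/(2*l*(2*l + 3))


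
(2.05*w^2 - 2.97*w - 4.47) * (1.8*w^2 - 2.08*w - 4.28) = 3.69*w^4 - 9.61*w^3 - 10.6424*w^2 + 22.0092*w + 19.1316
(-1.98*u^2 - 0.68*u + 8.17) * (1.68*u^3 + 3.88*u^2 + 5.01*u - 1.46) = -3.3264*u^5 - 8.8248*u^4 + 1.1674*u^3 + 31.1836*u^2 + 41.9245*u - 11.9282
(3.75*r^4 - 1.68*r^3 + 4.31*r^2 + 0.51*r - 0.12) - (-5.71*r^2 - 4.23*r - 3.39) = 3.75*r^4 - 1.68*r^3 + 10.02*r^2 + 4.74*r + 3.27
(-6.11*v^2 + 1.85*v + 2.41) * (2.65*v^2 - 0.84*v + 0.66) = -16.1915*v^4 + 10.0349*v^3 + 0.799899999999999*v^2 - 0.8034*v + 1.5906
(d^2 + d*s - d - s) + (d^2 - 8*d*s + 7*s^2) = 2*d^2 - 7*d*s - d + 7*s^2 - s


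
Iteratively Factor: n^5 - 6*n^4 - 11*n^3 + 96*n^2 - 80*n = (n - 5)*(n^4 - n^3 - 16*n^2 + 16*n) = (n - 5)*(n - 1)*(n^3 - 16*n) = n*(n - 5)*(n - 1)*(n^2 - 16) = n*(n - 5)*(n - 1)*(n + 4)*(n - 4)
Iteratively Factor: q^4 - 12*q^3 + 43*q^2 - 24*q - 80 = (q - 4)*(q^3 - 8*q^2 + 11*q + 20) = (q - 5)*(q - 4)*(q^2 - 3*q - 4) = (q - 5)*(q - 4)^2*(q + 1)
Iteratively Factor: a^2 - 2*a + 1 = (a - 1)*(a - 1)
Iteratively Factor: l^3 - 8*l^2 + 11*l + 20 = (l + 1)*(l^2 - 9*l + 20) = (l - 5)*(l + 1)*(l - 4)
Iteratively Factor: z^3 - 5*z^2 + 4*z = (z - 4)*(z^2 - z) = (z - 4)*(z - 1)*(z)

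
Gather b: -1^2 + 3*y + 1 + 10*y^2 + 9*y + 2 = 10*y^2 + 12*y + 2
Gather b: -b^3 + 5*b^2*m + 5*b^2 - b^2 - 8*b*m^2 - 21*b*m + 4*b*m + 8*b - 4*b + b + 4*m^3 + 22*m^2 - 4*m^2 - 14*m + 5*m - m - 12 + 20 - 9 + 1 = -b^3 + b^2*(5*m + 4) + b*(-8*m^2 - 17*m + 5) + 4*m^3 + 18*m^2 - 10*m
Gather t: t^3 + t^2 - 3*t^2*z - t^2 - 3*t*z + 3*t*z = t^3 - 3*t^2*z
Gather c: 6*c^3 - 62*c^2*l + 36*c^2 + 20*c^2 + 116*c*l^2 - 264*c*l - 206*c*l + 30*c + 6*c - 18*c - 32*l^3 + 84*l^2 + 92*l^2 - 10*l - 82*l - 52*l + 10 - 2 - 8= 6*c^3 + c^2*(56 - 62*l) + c*(116*l^2 - 470*l + 18) - 32*l^3 + 176*l^2 - 144*l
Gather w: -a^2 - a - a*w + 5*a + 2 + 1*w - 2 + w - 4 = -a^2 + 4*a + w*(2 - a) - 4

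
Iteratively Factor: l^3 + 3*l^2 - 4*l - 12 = (l - 2)*(l^2 + 5*l + 6) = (l - 2)*(l + 2)*(l + 3)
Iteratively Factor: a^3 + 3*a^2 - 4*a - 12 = (a + 3)*(a^2 - 4) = (a - 2)*(a + 3)*(a + 2)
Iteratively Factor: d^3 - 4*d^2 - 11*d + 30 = (d - 5)*(d^2 + d - 6) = (d - 5)*(d - 2)*(d + 3)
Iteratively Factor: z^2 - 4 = (z + 2)*(z - 2)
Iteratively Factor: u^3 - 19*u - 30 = (u + 3)*(u^2 - 3*u - 10) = (u + 2)*(u + 3)*(u - 5)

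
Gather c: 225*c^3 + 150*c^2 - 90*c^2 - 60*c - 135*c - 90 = 225*c^3 + 60*c^2 - 195*c - 90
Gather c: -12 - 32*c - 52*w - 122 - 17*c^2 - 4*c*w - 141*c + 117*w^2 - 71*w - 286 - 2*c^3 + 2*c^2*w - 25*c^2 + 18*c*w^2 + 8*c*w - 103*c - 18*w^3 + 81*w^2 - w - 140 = -2*c^3 + c^2*(2*w - 42) + c*(18*w^2 + 4*w - 276) - 18*w^3 + 198*w^2 - 124*w - 560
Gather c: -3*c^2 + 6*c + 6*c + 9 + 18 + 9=-3*c^2 + 12*c + 36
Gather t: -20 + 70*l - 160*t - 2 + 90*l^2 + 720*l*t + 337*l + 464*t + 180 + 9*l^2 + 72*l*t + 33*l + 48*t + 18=99*l^2 + 440*l + t*(792*l + 352) + 176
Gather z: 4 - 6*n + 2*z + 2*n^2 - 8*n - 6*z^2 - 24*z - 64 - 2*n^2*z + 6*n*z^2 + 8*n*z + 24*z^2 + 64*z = 2*n^2 - 14*n + z^2*(6*n + 18) + z*(-2*n^2 + 8*n + 42) - 60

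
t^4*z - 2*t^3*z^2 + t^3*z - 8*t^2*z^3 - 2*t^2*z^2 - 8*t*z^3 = t*(t - 4*z)*(t + 2*z)*(t*z + z)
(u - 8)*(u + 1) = u^2 - 7*u - 8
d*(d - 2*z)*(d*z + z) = d^3*z - 2*d^2*z^2 + d^2*z - 2*d*z^2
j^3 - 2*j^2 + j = j*(j - 1)^2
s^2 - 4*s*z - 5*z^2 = (s - 5*z)*(s + z)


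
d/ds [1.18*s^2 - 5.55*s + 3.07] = 2.36*s - 5.55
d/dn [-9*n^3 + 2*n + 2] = 2 - 27*n^2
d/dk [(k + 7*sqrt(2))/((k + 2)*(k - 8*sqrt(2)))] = ((k + 2)*(k - 8*sqrt(2)) - (k + 2)*(k + 7*sqrt(2)) - (k - 8*sqrt(2))*(k + 7*sqrt(2)))/((k + 2)^2*(k - 8*sqrt(2))^2)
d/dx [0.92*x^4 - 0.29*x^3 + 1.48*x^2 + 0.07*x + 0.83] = 3.68*x^3 - 0.87*x^2 + 2.96*x + 0.07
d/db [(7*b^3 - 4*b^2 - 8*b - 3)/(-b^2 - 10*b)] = (-7*b^4 - 140*b^3 + 32*b^2 - 6*b - 30)/(b^2*(b^2 + 20*b + 100))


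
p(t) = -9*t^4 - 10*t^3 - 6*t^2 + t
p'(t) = -36*t^3 - 30*t^2 - 12*t + 1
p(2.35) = -435.05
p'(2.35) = -660.08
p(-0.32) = -0.70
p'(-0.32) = 2.95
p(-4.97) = -4416.75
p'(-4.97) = 3739.10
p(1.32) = -59.46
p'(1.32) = -149.91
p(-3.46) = -950.95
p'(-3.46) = 1174.55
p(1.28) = -53.68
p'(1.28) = -139.01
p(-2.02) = -93.93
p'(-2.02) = 199.55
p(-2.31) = -167.33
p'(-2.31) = 312.39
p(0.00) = 0.00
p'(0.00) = 1.00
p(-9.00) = -52254.00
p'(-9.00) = 23923.00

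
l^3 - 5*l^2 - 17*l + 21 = (l - 7)*(l - 1)*(l + 3)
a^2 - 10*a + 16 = (a - 8)*(a - 2)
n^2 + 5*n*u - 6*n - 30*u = (n - 6)*(n + 5*u)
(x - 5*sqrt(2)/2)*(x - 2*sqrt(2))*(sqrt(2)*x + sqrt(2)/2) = sqrt(2)*x^3 - 9*x^2 + sqrt(2)*x^2/2 - 9*x/2 + 10*sqrt(2)*x + 5*sqrt(2)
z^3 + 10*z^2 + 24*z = z*(z + 4)*(z + 6)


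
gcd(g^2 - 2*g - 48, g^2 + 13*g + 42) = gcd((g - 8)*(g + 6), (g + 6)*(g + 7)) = g + 6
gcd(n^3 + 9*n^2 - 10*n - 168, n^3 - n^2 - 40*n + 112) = n^2 + 3*n - 28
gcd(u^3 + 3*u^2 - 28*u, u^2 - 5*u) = u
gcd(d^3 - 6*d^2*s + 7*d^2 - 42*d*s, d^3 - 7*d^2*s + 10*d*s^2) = d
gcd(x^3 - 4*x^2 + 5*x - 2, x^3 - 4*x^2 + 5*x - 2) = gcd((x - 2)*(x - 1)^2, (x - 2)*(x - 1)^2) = x^3 - 4*x^2 + 5*x - 2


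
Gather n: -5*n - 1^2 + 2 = 1 - 5*n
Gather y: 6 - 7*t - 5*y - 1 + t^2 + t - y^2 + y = t^2 - 6*t - y^2 - 4*y + 5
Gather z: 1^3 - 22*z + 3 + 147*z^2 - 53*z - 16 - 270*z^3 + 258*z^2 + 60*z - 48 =-270*z^3 + 405*z^2 - 15*z - 60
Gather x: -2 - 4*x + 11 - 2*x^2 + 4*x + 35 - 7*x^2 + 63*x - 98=-9*x^2 + 63*x - 54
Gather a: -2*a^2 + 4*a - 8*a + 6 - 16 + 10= -2*a^2 - 4*a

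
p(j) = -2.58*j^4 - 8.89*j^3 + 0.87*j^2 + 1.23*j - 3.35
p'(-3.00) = 34.62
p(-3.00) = 31.84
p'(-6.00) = 1259.79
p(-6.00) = -1402.85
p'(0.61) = -9.97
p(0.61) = -4.65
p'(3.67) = -861.73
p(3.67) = -894.60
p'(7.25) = -5320.72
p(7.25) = -10464.55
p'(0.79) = -19.13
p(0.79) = -7.22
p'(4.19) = -1218.84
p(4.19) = -1432.07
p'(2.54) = -335.53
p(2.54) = -247.68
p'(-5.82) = 1122.18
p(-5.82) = -1188.62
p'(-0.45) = -4.01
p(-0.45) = -3.02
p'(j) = -10.32*j^3 - 26.67*j^2 + 1.74*j + 1.23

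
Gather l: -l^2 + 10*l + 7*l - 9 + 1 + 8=-l^2 + 17*l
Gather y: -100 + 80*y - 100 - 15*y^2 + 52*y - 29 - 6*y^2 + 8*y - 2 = -21*y^2 + 140*y - 231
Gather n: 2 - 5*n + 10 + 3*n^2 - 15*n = 3*n^2 - 20*n + 12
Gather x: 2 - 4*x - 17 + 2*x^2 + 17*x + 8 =2*x^2 + 13*x - 7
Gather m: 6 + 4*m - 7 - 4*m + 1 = 0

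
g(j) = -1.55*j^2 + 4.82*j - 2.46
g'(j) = 4.82 - 3.1*j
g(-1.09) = -9.56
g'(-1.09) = 8.20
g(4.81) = -15.14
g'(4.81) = -10.09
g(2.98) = -1.86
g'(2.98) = -4.42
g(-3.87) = -44.33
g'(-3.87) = 16.82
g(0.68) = 0.10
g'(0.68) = 2.71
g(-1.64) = -14.53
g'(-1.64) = 9.90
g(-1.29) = -11.26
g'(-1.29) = 8.82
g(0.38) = -0.85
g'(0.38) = 3.64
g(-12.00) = -283.50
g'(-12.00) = 42.02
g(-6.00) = -87.18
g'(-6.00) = 23.42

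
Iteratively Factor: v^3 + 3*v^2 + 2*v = (v + 1)*(v^2 + 2*v) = (v + 1)*(v + 2)*(v)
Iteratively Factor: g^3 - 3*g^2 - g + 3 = (g + 1)*(g^2 - 4*g + 3) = (g - 3)*(g + 1)*(g - 1)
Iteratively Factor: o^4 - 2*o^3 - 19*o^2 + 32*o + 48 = (o + 1)*(o^3 - 3*o^2 - 16*o + 48) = (o - 3)*(o + 1)*(o^2 - 16) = (o - 4)*(o - 3)*(o + 1)*(o + 4)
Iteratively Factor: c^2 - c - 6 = (c - 3)*(c + 2)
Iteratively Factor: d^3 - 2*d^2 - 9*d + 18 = (d + 3)*(d^2 - 5*d + 6) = (d - 3)*(d + 3)*(d - 2)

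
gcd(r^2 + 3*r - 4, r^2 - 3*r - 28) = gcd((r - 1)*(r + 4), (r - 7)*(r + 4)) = r + 4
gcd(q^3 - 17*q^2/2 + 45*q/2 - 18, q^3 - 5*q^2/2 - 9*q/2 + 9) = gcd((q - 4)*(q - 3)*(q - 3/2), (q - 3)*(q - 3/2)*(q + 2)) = q^2 - 9*q/2 + 9/2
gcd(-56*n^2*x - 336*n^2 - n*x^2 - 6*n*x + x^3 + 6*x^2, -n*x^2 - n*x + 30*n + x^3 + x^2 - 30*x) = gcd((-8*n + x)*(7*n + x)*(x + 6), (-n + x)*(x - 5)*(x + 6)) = x + 6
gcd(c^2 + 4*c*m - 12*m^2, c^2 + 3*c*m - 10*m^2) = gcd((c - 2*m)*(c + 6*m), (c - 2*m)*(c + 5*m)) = c - 2*m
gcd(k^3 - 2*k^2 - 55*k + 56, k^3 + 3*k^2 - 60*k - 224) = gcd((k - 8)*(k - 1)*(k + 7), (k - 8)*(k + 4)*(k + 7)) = k^2 - k - 56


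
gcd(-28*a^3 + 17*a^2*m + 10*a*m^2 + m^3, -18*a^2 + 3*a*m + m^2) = 1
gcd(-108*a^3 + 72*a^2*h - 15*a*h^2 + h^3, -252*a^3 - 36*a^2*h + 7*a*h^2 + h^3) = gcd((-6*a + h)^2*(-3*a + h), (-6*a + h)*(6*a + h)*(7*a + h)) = 6*a - h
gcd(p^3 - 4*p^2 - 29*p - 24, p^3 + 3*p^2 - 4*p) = 1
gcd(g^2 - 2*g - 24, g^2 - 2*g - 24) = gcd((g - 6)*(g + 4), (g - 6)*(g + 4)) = g^2 - 2*g - 24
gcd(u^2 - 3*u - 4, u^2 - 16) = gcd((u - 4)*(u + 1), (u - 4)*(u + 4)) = u - 4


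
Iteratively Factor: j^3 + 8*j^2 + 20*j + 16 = (j + 2)*(j^2 + 6*j + 8) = (j + 2)^2*(j + 4)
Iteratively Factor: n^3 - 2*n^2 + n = (n - 1)*(n^2 - n) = (n - 1)^2*(n)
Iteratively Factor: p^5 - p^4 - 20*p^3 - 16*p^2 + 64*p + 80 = (p + 2)*(p^4 - 3*p^3 - 14*p^2 + 12*p + 40) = (p + 2)^2*(p^3 - 5*p^2 - 4*p + 20) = (p - 2)*(p + 2)^2*(p^2 - 3*p - 10) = (p - 5)*(p - 2)*(p + 2)^2*(p + 2)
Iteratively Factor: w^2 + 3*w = (w)*(w + 3)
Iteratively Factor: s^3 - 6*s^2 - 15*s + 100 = (s - 5)*(s^2 - s - 20) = (s - 5)*(s + 4)*(s - 5)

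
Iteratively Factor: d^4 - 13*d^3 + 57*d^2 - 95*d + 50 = (d - 5)*(d^3 - 8*d^2 + 17*d - 10) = (d - 5)*(d - 1)*(d^2 - 7*d + 10) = (d - 5)*(d - 2)*(d - 1)*(d - 5)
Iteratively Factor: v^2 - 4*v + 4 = (v - 2)*(v - 2)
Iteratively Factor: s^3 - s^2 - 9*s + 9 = (s - 1)*(s^2 - 9) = (s - 3)*(s - 1)*(s + 3)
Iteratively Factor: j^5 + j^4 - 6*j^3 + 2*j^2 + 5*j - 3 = (j + 3)*(j^4 - 2*j^3 + 2*j - 1) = (j + 1)*(j + 3)*(j^3 - 3*j^2 + 3*j - 1) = (j - 1)*(j + 1)*(j + 3)*(j^2 - 2*j + 1) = (j - 1)^2*(j + 1)*(j + 3)*(j - 1)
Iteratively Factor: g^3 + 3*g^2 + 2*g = (g + 1)*(g^2 + 2*g) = (g + 1)*(g + 2)*(g)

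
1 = 1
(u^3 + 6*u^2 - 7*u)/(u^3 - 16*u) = (u^2 + 6*u - 7)/(u^2 - 16)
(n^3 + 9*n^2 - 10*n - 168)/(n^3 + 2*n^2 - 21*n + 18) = (n^2 + 3*n - 28)/(n^2 - 4*n + 3)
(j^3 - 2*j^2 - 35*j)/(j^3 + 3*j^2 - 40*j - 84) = j*(j^2 - 2*j - 35)/(j^3 + 3*j^2 - 40*j - 84)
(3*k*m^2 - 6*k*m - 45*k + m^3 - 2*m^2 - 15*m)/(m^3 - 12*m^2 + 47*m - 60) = (3*k*m + 9*k + m^2 + 3*m)/(m^2 - 7*m + 12)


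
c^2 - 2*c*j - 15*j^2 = (c - 5*j)*(c + 3*j)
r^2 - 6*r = r*(r - 6)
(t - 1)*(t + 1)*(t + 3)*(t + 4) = t^4 + 7*t^3 + 11*t^2 - 7*t - 12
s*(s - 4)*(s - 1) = s^3 - 5*s^2 + 4*s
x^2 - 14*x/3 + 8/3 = (x - 4)*(x - 2/3)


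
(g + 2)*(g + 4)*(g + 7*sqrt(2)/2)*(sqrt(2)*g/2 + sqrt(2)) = sqrt(2)*g^4/2 + 7*g^3/2 + 4*sqrt(2)*g^3 + 10*sqrt(2)*g^2 + 28*g^2 + 8*sqrt(2)*g + 70*g + 56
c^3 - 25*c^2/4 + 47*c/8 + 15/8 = (c - 5)*(c - 3/2)*(c + 1/4)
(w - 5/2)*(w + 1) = w^2 - 3*w/2 - 5/2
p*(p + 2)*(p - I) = p^3 + 2*p^2 - I*p^2 - 2*I*p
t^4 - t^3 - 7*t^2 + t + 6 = (t - 3)*(t - 1)*(t + 1)*(t + 2)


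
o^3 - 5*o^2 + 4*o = o*(o - 4)*(o - 1)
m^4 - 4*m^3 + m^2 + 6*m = m*(m - 3)*(m - 2)*(m + 1)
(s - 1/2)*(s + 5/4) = s^2 + 3*s/4 - 5/8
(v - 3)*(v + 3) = v^2 - 9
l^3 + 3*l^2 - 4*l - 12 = (l - 2)*(l + 2)*(l + 3)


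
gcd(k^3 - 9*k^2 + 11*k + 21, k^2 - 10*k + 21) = k^2 - 10*k + 21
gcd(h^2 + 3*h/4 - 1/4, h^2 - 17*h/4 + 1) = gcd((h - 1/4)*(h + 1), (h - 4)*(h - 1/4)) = h - 1/4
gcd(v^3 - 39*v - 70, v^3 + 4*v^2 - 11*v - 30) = v^2 + 7*v + 10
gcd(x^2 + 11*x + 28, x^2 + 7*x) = x + 7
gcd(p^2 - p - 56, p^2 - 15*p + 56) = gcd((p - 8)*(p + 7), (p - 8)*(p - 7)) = p - 8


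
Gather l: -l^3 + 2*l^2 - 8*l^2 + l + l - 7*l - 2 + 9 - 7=-l^3 - 6*l^2 - 5*l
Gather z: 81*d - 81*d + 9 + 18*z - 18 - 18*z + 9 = 0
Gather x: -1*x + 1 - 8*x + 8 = 9 - 9*x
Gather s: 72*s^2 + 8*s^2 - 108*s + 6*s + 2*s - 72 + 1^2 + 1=80*s^2 - 100*s - 70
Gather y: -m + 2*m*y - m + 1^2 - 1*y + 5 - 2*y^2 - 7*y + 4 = -2*m - 2*y^2 + y*(2*m - 8) + 10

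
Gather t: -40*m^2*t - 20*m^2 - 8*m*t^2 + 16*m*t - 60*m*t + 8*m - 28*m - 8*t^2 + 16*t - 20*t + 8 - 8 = -20*m^2 - 20*m + t^2*(-8*m - 8) + t*(-40*m^2 - 44*m - 4)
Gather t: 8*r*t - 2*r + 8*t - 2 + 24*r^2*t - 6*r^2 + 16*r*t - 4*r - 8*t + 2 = -6*r^2 - 6*r + t*(24*r^2 + 24*r)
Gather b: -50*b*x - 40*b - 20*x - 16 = b*(-50*x - 40) - 20*x - 16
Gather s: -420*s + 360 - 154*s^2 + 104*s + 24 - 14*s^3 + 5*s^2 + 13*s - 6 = -14*s^3 - 149*s^2 - 303*s + 378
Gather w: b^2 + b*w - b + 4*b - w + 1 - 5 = b^2 + 3*b + w*(b - 1) - 4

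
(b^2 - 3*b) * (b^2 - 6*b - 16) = b^4 - 9*b^3 + 2*b^2 + 48*b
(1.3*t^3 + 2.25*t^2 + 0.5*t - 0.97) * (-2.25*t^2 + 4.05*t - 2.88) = -2.925*t^5 + 0.2025*t^4 + 4.2435*t^3 - 2.2725*t^2 - 5.3685*t + 2.7936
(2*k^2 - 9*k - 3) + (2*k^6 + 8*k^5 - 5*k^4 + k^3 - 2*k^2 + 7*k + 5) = 2*k^6 + 8*k^5 - 5*k^4 + k^3 - 2*k + 2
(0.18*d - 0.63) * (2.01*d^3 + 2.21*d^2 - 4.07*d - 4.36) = 0.3618*d^4 - 0.8685*d^3 - 2.1249*d^2 + 1.7793*d + 2.7468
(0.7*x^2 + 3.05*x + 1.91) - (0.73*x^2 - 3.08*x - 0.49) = -0.03*x^2 + 6.13*x + 2.4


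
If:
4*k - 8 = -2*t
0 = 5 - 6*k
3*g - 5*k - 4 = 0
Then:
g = 49/18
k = 5/6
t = 7/3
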